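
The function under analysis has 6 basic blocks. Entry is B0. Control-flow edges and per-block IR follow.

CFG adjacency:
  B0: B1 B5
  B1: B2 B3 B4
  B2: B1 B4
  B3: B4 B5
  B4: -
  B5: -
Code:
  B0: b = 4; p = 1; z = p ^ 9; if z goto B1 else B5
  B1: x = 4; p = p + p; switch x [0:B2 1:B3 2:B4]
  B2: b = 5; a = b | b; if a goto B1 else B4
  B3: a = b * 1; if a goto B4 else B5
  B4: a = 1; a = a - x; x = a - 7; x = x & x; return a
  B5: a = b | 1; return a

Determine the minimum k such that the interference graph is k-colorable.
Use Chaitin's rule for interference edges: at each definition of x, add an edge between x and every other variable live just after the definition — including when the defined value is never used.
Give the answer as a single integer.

Block summaries:
  B0: def={b,p,z} ue=∅
  B1: def={p,x} ue={p}
  B2: def={a,b} ue=∅
  B3: def={a} ue={b}
  B4: def={a,x} ue={x}
  B5: def={a} ue={b}

Backward fixpoint:
  live B0: ∅→{b,p}
  live B1: {b,p}→{b,p,x}
  live B2: {p,x}→{b,p,x}
  live B3: {b,x}→{b,x}
  live B4: {x}→∅
  live B5: {b}→∅

Conflict graph:
  a: {b,p,x}
  b: {a,p,x,z}
  p: {a,b,x,z}
  x: {a,b,p}
  z: {b,p}

Registers:
  lower bound: {a,b,p,x} mutually conflict ⇒ χ ≥ 4
  4-colouring: r0={b}  r1={p}  r2={a,z}  r3={x}
  χ = 4

Answer: 4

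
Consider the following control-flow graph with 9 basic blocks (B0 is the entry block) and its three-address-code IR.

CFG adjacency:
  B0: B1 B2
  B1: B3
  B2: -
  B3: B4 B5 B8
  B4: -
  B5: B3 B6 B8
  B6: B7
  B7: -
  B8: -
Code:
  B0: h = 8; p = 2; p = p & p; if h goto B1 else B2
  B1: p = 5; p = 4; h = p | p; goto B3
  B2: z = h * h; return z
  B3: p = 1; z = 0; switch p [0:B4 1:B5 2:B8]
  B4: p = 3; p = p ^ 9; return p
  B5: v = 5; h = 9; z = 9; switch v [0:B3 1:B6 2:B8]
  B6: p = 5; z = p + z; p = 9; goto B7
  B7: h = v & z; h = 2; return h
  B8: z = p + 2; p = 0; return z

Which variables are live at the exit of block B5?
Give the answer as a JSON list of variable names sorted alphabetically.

Answer: ["p", "v", "z"]

Working:
def/use:
  B0 def {h,p} use ∅
  B1 def {h,p} use ∅
  B2 def {z} use {h}
  B3 def {p,z} use ∅
  B4 def {p} use ∅
  B5 def {h,v,z} use ∅
  B6 def {p,z} use {z}
  B7 def {h} use {v,z}
  B8 def {p,z} use {p}

Liveness:
  B0 li=∅ lo={h}
  B1 li=∅ lo=∅
  B2 li={h} lo=∅
  B3 li=∅ lo={p}
  B4 li=∅ lo=∅
  B5 li={p} lo={p,v,z}
  B6 li={v,z} lo={v,z}
  B7 li={v,z} lo=∅
  B8 li={p} lo=∅

live-out(B5) = ["p", "v", "z"]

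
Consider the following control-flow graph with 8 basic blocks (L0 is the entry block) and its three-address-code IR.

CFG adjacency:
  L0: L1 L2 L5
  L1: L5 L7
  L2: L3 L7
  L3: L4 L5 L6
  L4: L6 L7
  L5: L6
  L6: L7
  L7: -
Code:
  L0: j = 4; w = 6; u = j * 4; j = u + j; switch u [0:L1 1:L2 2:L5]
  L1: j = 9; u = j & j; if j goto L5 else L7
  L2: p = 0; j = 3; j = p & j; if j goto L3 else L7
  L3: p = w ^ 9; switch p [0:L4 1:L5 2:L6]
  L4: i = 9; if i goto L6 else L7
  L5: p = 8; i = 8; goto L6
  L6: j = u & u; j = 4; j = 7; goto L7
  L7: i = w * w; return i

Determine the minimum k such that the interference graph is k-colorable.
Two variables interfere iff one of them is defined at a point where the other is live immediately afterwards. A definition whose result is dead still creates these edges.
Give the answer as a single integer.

Per-block:
  L0: def={j,u,w} ue=∅
  L1: def={j,u} ue=∅
  L2: def={j,p} ue=∅
  L3: def={p} ue={w}
  L4: def={i} ue=∅
  L5: def={i,p} ue=∅
  L6: def={j} ue={u}
  L7: def={i} ue={w}

Live sets:
  L0 li=∅ lo={u,w}
  L1 li={w} lo={u,w}
  L2 li={u,w} lo={u,w}
  L3 li={u,w} lo={u,w}
  L4 li={u,w} lo={u,w}
  L5 li={u,w} lo={u,w}
  L6 li={u,w} lo={w}
  L7 li={w} lo=∅

Interfere edges:
  i — {u,w}
  j — {p,u,w}
  p — {j,u,w}
  u — {i,j,p,w}
  w — {i,j,p,u}

Colouring:
  clique {j,p,u,w} ⇒ need ≥ 4
  4-colouring: r0={u}  r1={w}  r2={i,j}  r3={p}
  χ = 4

Answer: 4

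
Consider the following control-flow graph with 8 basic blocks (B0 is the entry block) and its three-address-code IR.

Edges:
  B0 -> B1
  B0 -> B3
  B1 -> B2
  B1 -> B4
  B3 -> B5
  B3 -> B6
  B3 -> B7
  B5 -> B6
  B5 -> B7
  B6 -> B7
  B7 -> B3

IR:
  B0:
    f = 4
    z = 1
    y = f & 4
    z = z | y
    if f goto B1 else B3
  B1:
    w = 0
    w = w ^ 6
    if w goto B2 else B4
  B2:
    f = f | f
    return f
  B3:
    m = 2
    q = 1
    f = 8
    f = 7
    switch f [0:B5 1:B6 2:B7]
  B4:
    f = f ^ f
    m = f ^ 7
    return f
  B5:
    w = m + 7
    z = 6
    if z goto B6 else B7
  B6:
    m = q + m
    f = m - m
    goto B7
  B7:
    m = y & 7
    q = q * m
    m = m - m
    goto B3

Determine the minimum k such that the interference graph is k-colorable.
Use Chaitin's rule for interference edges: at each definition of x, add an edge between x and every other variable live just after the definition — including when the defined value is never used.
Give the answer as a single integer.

Per-block:
  B0: def={f,y,z} ue=∅
  B1: def={w} ue=∅
  B2: def={f} ue={f}
  B3: def={f,m,q} ue=∅
  B4: def={f,m} ue={f}
  B5: def={w,z} ue={m}
  B6: def={f,m} ue={m,q}
  B7: def={m,q} ue={q,y}

Live sets:
  live B0: ∅→{f,y}
  live B1: {f}→{f}
  live B2: {f}→∅
  live B3: {y}→{m,q,y}
  live B4: {f}→∅
  live B5: {m,q,y}→{m,q,y}
  live B6: {m,q,y}→{q,y}
  live B7: {q,y}→{y}

Interfere edges:
  f↔{m,q,w,y,z}
  m↔{f,q,w,y,z}
  q↔{f,m,w,y,z}
  w↔{f,m,q,y}
  y↔{f,m,q,w,z}
  z↔{f,m,q,y}

Chromatic number:
  clique {f,m,q,w,y} ⇒ need ≥ 5
  assign f→c0 m→c1 q→c2 w→c4 y→c3 z→c4 — no edge inside a register ⇒ χ ≤ 5
  χ = 5

Answer: 5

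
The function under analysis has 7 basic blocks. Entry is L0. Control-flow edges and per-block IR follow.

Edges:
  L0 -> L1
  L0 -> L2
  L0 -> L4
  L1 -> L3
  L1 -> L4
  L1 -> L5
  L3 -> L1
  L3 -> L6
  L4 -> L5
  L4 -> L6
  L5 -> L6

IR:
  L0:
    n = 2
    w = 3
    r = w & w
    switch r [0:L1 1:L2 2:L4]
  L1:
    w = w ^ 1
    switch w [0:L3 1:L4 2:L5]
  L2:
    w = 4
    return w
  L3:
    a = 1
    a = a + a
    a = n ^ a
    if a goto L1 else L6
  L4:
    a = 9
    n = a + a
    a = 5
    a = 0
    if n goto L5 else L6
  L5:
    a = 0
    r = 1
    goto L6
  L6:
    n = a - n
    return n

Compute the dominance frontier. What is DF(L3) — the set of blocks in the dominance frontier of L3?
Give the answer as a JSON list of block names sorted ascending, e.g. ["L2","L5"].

Answer: ["L1", "L6"]

Analysis:
idom tree: L1←L0 L2←L0 L3←L1 L4←L0 L5←L0 L6←L0
Dom∩ at merges:
  L1: preds {L0,L3}: {L0} ∩ {L0,L1,L3} = {L0}; idom=L0
  L4: preds {L0,L1}: {L0} ∩ {L0,L1} = {L0}; idom=L0
  L5: preds {L1,L4}: {L0,L1} ∩ {L0,L4} = {L0}; idom=L0
  L6: preds {L3,L4,L5}: {L0,L1,L3} ∩ {L0,L4} ∩ {L0,L5} = {L0}; idom=L0

DF walk-up:
  L1←L0: walk · to L0
  L1←L3: walk L3→L1 to L0
  L4←L0: walk · to L0
  L4←L1: walk L1 to L0
  L5←L1: walk L1 to L0
  L5←L4: walk L4 to L0
  L6←L3: walk L3→L1 to L0
  L6←L4: walk L4 to L0
  L6←L5: walk L5 to L0
  L0: DF=∅
  L1: DF={L1,L4,L5,L6}
  L2: DF=∅
  L3: DF={L1,L6}
  L4: DF={L5,L6}
  L5: DF={L6}
  L6: DF=∅

DF(L3) = ["L1", "L6"]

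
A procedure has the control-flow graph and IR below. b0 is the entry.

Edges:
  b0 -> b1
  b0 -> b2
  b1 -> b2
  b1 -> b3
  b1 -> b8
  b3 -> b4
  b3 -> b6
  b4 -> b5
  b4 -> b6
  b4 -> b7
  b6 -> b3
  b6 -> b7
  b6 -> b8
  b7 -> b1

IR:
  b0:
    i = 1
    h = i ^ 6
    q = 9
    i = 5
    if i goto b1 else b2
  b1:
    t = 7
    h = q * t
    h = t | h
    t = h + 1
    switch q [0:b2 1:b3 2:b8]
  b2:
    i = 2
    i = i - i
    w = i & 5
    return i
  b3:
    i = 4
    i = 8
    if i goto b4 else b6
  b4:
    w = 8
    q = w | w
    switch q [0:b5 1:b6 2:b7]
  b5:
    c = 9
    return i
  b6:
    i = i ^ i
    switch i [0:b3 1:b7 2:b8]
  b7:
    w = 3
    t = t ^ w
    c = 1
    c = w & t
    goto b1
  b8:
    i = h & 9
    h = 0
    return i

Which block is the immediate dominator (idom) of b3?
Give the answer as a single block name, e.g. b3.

idom tree: b1←b0 b2←b0 b3←b1 b4←b3 b5←b4 b6←b3 b7←b3 b8←b1
Dom∩ at merges:
  b1: preds {b0,b7}: {b0} ∩ {b0,b1,b3,b7} = {b0}; idom=b0
  b2: preds {b0,b1}: {b0} ∩ {b0,b1} = {b0}; idom=b0
  b3: preds {b1,b6}: {b0,b1} ∩ {b0,b1,b3,b6} = {b0,b1}; idom=b1
  b6: preds {b3,b4}: {b0,b1,b3} ∩ {b0,b1,b3,b4} = {b0,b1,b3}; idom=b3
  b7: preds {b4,b6}: {b0,b1,b3,b4} ∩ {b0,b1,b3,b6} = {b0,b1,b3}; idom=b3
  b8: preds {b1,b6}: {b0,b1} ∩ {b0,b1,b3,b6} = {b0,b1}; idom=b1

idom(b3) = b1

Answer: b1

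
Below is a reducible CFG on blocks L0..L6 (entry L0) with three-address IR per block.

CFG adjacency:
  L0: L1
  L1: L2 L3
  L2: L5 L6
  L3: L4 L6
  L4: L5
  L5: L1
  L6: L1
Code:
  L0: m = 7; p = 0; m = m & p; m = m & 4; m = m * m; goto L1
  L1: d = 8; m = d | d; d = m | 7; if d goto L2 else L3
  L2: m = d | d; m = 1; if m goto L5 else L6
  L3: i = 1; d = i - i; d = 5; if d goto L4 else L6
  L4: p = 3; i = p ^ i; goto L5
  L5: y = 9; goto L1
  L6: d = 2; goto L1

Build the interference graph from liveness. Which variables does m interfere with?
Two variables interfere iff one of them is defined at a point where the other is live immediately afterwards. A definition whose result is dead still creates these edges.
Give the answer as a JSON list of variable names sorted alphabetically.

Answer: ["p"]

Analysis:
Block summaries:
  L0: {m,p} / ∅
  L1: {d,m} / ∅
  L2: {m} / {d}
  L3: {d,i} / ∅
  L4: {i,p} / {i}
  L5: {y} / ∅
  L6: {d} / ∅

Backward fixpoint:
  live L0: ∅→∅
  live L1: ∅→{d}
  live L2: {d}→∅
  live L3: ∅→{i}
  live L4: {i}→∅
  live L5: ∅→∅
  live L6: ∅→∅

Interfere edges:
  d — {i}
  i — {d,p}
  m — {p}
  p — {i,m}
  y — ∅

N(m) = ["p"]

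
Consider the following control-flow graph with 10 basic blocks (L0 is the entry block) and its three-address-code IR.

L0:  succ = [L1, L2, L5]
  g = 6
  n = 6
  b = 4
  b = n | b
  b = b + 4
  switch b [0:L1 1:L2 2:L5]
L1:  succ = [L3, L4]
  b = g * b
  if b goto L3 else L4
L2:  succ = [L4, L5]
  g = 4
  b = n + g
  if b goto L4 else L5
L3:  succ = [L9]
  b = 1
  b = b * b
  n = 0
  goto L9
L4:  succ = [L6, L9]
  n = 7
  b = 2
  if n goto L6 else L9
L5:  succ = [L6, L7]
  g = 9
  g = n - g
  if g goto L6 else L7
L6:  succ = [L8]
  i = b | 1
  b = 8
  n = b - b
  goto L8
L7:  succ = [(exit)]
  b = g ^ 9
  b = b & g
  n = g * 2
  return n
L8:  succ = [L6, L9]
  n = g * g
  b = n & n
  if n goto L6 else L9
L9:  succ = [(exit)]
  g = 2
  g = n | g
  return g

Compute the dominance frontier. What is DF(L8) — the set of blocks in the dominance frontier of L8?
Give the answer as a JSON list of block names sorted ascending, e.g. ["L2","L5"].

Answer: ["L6", "L9"]

Analysis:
idom tree: L1←L0 L2←L0 L3←L1 L4←L0 L5←L0 L6←L0 L7←L5 L8←L6 L9←L0
Join-block Dom:
  L4: preds {L1,L2}: {L0,L1} ∩ {L0,L2} = {L0}; idom=L0
  L5: preds {L0,L2}: {L0} ∩ {L0,L2} = {L0}; idom=L0
  L6: preds {L4,L5,L8}: {L0,L4} ∩ {L0,L5} ∩ {L0,L6,L8} = {L0}; idom=L0
  L9: preds {L3,L4,L8}: {L0,L1,L3} ∩ {L0,L4} ∩ {L0,L6,L8} = {L0}; idom=L0

DF derivation:
  L4←L1: walk L1 to L0
  L4←L2: walk L2 to L0
  L5←L0: walk · to L0
  L5←L2: walk L2 to L0
  L6←L4: walk L4 to L0
  L6←L5: walk L5 to L0
  L6←L8: walk L8→L6 to L0
  L9←L3: walk L3→L1 to L0
  L9←L4: walk L4 to L0
  L9←L8: walk L8→L6 to L0
  DF(L0)=∅
  DF(L1)={L4,L9}
  DF(L2)={L4,L5}
  DF(L3)={L9}
  DF(L4)={L6,L9}
  DF(L5)={L6}
  DF(L6)={L6,L9}
  DF(L7)=∅
  DF(L8)={L6,L9}
  DF(L9)=∅

DF(L8) = ["L6", "L9"]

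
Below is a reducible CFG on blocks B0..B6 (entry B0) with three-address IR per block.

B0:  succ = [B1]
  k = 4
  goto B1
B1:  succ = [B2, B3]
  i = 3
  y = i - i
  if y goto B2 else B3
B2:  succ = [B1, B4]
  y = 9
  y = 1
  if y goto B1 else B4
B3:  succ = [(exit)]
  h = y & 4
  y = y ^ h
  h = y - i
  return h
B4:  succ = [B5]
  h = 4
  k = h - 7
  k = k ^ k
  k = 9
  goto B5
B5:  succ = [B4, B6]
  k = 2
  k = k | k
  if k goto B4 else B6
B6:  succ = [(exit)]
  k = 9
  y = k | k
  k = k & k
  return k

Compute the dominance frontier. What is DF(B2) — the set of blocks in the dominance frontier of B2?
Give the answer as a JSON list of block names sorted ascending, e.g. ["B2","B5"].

Answer: ["B1"]

Derivation:
idom tree: B1←B0 B2←B1 B3←B1 B4←B2 B5←B4 B6←B5
Dom∩ at merges:
  B1: preds {B0,B2}: {B0} ∩ {B0,B1,B2} = {B0}; idom=B0
  B4: preds {B2,B5}: {B0,B1,B2} ∩ {B0,B1,B2,B4,B5} = {B0,B1,B2}; idom=B2

DF derivation:
  join B1 pred B0: · stop@B0
  join B1 pred B2: B2→B1 stop@B0
  join B4 pred B2: · stop@B2
  join B4 pred B5: B5→B4 stop@B2
  B0 → ∅
  B1 → {B1}
  B2 → {B1}
  B3 → ∅
  B4 → {B4}
  B5 → {B4}
  B6 → ∅

DF(B2) = ["B1"]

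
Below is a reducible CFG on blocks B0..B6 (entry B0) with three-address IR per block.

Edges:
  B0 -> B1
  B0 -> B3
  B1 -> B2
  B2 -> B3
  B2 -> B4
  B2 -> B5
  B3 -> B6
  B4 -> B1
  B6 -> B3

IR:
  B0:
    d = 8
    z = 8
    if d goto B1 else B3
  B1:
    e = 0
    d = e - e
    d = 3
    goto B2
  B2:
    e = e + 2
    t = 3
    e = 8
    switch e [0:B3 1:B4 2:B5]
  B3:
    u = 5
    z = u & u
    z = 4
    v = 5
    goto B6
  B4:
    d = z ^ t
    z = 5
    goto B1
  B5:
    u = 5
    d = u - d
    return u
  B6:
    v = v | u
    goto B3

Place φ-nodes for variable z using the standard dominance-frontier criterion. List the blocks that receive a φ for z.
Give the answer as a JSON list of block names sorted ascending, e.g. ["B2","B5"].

Answer: ["B1", "B3"]

Analysis:
idom tree: B1←B0 B2←B1 B3←B0 B4←B2 B5←B2 B6←B3
Join-block Dom:
  B1: preds {B0,B4}: {B0} ∩ {B0,B1,B2,B4} = {B0}; idom=B0
  B3: preds {B0,B2,B6}: {B0} ∩ {B0,B1,B2} ∩ {B0,B3,B6} = {B0}; idom=B0

Frontier:
  join B1 pred B0: · stop@B0
  join B1 pred B4: B4→B2→B1 stop@B0
  join B3 pred B0: · stop@B0
  join B3 pred B2: B2→B1 stop@B0
  join B3 pred B6: B6→B3 stop@B0
  DF(B0)=∅
  DF(B1)={B1,B3}
  DF(B2)={B1,B3}
  DF(B3)={B3}
  DF(B4)={B1}
  DF(B5)=∅
  DF(B6)={B3}

φ for z: defs {B0,B3,B4}
  DF⁺ = {B1,B3}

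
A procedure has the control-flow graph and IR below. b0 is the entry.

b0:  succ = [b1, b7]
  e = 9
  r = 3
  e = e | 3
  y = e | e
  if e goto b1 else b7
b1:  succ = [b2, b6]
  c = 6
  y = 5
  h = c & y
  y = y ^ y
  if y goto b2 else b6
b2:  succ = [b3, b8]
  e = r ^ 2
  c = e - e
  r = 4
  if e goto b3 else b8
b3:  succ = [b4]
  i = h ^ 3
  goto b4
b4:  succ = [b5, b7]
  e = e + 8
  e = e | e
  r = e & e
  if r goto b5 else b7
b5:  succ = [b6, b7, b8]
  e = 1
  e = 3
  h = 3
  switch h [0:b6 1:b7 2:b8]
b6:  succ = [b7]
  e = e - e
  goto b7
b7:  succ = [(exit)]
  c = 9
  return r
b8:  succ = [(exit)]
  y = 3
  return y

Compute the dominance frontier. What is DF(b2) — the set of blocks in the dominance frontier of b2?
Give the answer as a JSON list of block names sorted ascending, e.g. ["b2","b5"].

Answer: ["b6", "b7"]

Analysis:
idom tree: b1←b0 b2←b1 b3←b2 b4←b3 b5←b4 b6←b1 b7←b0 b8←b2
Dom∩ at merges:
  b6: preds {b1,b5}: {b0,b1} ∩ {b0,b1,b2,b3,b4,b5} = {b0,b1}; idom=b1
  b7: preds {b0,b4,b5,b6}: {b0} ∩ {b0,b1,b2,b3,b4} ∩ {b0,b1,b2,b3,b4,b5} ∩ {b0,b1,b6} = {b0}; idom=b0
  b8: preds {b2,b5}: {b0,b1,b2} ∩ {b0,b1,b2,b3,b4,b5} = {b0,b1,b2}; idom=b2

DF derivation:
  join b6 pred b1: · stop@b1
  join b6 pred b5: b5→b4→b3→b2 stop@b1
  join b7 pred b0: · stop@b0
  join b7 pred b4: b4→b3→b2→b1 stop@b0
  join b7 pred b5: b5→b4→b3→b2→b1 stop@b0
  join b7 pred b6: b6→b1 stop@b0
  join b8 pred b2: · stop@b2
  join b8 pred b5: b5→b4→b3 stop@b2
  DF(b0)=∅
  DF(b1)={b7}
  DF(b2)={b6,b7}
  DF(b3)={b6,b7,b8}
  DF(b4)={b6,b7,b8}
  DF(b5)={b6,b7,b8}
  DF(b6)={b7}
  DF(b7)=∅
  DF(b8)=∅

DF(b2) = ["b6", "b7"]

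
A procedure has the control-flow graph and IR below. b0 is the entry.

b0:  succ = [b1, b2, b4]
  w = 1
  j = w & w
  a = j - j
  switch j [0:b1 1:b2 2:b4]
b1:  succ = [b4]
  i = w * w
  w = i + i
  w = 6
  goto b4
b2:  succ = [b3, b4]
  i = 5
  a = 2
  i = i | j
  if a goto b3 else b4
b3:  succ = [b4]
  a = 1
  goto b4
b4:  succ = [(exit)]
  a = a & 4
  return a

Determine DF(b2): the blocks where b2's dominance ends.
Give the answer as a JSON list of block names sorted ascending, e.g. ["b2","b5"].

idom tree: b1←b0 b2←b0 b3←b2 b4←b0
Dom at joins:
  b4: preds {b0,b1,b2,b3}: {b0} ∩ {b0,b1} ∩ {b0,b2} ∩ {b0,b2,b3} = {b0}; idom=b0

DF walk-up:
  b4←b0: walk · to b0
  b4←b1: walk b1 to b0
  b4←b2: walk b2 to b0
  b4←b3: walk b3→b2 to b0
  DF(b0)=∅
  DF(b1)={b4}
  DF(b2)={b4}
  DF(b3)={b4}
  DF(b4)=∅

DF(b2) = ["b4"]

Answer: ["b4"]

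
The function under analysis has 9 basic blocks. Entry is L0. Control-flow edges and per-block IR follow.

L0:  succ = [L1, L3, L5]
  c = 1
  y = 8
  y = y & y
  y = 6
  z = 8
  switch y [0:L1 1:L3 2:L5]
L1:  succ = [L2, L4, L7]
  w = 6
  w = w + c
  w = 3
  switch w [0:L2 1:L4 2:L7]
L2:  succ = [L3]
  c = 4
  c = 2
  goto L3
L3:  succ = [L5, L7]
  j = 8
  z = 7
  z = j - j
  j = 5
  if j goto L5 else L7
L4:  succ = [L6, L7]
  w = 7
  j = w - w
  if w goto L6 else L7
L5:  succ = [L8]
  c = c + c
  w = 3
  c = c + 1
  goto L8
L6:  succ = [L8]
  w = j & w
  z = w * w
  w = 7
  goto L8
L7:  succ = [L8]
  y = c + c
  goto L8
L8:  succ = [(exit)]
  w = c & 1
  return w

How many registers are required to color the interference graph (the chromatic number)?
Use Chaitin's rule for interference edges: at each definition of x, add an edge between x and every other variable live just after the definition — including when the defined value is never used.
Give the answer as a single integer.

Block summaries:
  L0: {c,y,z} / ∅
  L1: {w} / {c}
  L2: {c} / ∅
  L3: {j,z} / ∅
  L4: {j,w} / ∅
  L5: {c,w} / {c}
  L6: {w,z} / {j,w}
  L7: {y} / {c}
  L8: {w} / {c}

Liveness:
  L0 li=∅ lo={c}
  L1 li={c} lo={c}
  L2 li=∅ lo={c}
  L3 li={c} lo={c}
  L4 li={c} lo={c,j,w}
  L5 li={c} lo={c}
  L6 li={c,j,w} lo={c}
  L7 li={c} lo={c}
  L8 li={c} lo=∅

Interference:
  c↔{j,w,y,z}
  j↔{c,w,z}
  w↔{c,j}
  y↔{c,z}
  z↔{c,j,y}

Registers:
  lower bound: {c,j,w} mutually conflict ⇒ χ ≥ 3
  3-colouring: R0={c}  R1={j,y}  R2={w,z}
  χ = 3

Answer: 3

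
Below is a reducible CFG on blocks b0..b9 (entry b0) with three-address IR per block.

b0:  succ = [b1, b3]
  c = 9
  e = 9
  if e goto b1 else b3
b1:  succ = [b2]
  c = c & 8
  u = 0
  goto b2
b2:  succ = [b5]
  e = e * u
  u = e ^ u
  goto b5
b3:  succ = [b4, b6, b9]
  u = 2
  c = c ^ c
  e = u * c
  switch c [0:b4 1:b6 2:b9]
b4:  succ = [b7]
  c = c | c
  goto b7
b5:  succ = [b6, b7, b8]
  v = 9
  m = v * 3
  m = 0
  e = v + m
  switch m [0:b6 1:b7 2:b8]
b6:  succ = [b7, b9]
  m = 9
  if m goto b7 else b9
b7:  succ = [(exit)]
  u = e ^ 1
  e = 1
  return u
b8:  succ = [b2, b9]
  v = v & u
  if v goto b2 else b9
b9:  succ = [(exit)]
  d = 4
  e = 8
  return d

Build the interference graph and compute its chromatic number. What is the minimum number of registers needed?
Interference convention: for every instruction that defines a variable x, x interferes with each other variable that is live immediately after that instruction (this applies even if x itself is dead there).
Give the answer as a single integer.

def/use:
  b0: def={c,e} ue=∅
  b1: def={c,u} ue={c}
  b2: def={e,u} ue={e,u}
  b3: def={c,e,u} ue={c}
  b4: def={c} ue={c}
  b5: def={e,m,v} ue=∅
  b6: def={m} ue=∅
  b7: def={e,u} ue={e}
  b8: def={v} ue={u,v}
  b9: def={d,e} ue=∅

Live sets:
  live b0: ∅→{c,e}
  live b1: {c,e}→{e,u}
  live b2: {e,u}→{u}
  live b3: {c}→{c,e}
  live b4: {c,e}→{e}
  live b5: {u}→{e,u,v}
  live b6: {e}→{e}
  live b7: {e}→∅
  live b8: {e,u,v}→{e,u}
  live b9: ∅→∅

Interfere edges:
  c — {e,u}
  d — {e}
  e — {c,d,m,u,v}
  m — {e,u,v}
  u — {c,e,m,v}
  v — {e,m,u}

Colouring:
  lower bound: {e,m,u,v} mutually conflict ⇒ χ ≥ 4
  assign c→R2 d→R1 e→R0 m→R2 u→R1 v→R3 — no edge inside a register ⇒ χ ≤ 4
  χ = 4

Answer: 4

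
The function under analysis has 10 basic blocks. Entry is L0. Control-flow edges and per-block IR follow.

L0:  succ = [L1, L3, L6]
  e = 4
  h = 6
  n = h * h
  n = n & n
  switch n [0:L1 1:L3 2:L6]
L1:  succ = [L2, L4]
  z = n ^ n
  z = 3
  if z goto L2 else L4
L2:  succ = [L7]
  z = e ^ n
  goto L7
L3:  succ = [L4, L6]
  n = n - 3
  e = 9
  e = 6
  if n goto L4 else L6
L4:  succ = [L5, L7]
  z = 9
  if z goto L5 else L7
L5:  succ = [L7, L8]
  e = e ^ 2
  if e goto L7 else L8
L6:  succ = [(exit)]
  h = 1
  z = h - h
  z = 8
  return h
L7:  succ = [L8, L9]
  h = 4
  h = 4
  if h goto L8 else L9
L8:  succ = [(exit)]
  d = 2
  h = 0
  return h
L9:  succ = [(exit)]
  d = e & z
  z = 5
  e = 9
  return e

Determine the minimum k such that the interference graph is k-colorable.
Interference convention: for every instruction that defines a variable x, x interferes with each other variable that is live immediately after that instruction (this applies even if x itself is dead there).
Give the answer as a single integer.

Answer: 3

Analysis:
Block summaries:
  L0 def {e,h,n} use ∅
  L1 def {z} use {n}
  L2 def {z} use {e,n}
  L3 def {e,n} use {n}
  L4 def {z} use ∅
  L5 def {e} use {e}
  L6 def {h,z} use ∅
  L7 def {h} use ∅
  L8 def {d,h} use ∅
  L9 def {d,e,z} use {e,z}

Backward fixpoint:
  L0 li=∅ lo={e,n}
  L1 li={e,n} lo={e,n}
  L2 li={e,n} lo={e,z}
  L3 li={n} lo={e}
  L4 li={e} lo={e,z}
  L5 li={e,z} lo={e,z}
  L6 li=∅ lo=∅
  L7 li={e,z} lo={e,z}
  L8 li=∅ lo=∅
  L9 li={e,z} lo=∅

Conflict graph:
  d: ∅
  e: {h,n,z}
  h: {e,z}
  n: {e,z}
  z: {e,h,n}

Colouring:
  lower bound: {e,h,z} mutually conflict ⇒ χ ≥ 3
  3-colouring: R0={d,e}  R1={z}  R2={h,n}
  χ = 3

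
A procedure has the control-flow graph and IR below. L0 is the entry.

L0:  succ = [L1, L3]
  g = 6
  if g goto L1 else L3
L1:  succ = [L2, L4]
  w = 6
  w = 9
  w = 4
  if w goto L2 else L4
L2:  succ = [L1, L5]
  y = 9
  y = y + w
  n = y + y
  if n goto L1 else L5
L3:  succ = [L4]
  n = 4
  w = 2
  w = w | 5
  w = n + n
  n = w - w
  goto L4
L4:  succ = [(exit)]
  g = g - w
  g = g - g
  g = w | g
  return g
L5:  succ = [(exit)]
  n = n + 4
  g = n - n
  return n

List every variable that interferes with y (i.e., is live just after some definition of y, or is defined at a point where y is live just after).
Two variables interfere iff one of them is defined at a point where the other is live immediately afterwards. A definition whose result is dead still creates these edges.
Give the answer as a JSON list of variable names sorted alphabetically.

Answer: ["g", "w"]

Working:
Per-block:
  L0 def {g} use ∅
  L1 def {w} use ∅
  L2 def {n,y} use {w}
  L3 def {n,w} use ∅
  L4 def {g} use {g,w}
  L5 def {g,n} use {n}

Live sets:
  L0 li=∅ lo={g}
  L1 li={g} lo={g,w}
  L2 li={g,w} lo={g,n}
  L3 li={g} lo={g,w}
  L4 li={g,w} lo=∅
  L5 li={n} lo=∅

Interference:
  g↔{n,w,y}
  n↔{g,w}
  w↔{g,n,y}
  y↔{g,w}

N(y) = ["g", "w"]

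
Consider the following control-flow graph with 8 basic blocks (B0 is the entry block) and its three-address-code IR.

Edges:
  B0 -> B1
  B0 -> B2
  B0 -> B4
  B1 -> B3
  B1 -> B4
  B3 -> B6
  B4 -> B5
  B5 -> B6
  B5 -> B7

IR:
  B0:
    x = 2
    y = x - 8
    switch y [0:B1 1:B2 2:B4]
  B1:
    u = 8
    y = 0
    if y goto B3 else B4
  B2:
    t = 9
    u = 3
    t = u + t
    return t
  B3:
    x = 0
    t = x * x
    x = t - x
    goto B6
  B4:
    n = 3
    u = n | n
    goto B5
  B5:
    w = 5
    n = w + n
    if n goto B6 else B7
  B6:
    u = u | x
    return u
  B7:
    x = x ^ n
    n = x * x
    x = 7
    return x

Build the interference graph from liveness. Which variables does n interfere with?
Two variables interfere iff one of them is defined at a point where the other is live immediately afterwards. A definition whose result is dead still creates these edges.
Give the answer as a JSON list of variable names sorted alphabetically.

def/use:
  B0: {x,y} / ∅
  B1: {u,y} / ∅
  B2: {t,u} / ∅
  B3: {t,x} / ∅
  B4: {n,u} / ∅
  B5: {n,w} / {n}
  B6: {u} / {u,x}
  B7: {n,x} / {n,x}

Backward fixpoint:
  B0 li=∅ lo={x}
  B1 li={x} lo={u,x}
  B2 li=∅ lo=∅
  B3 li={u} lo={u,x}
  B4 li={x} lo={n,u,x}
  B5 li={n,u,x} lo={n,u,x}
  B6 li={u,x} lo=∅
  B7 li={n,x} lo=∅

Interfere edges:
  n↔{u,w,x}
  t↔{u,x}
  u↔{n,t,w,x,y}
  w↔{n,u,x}
  x↔{n,t,u,w,y}
  y↔{u,x}

N(n) = ["u", "w", "x"]

Answer: ["u", "w", "x"]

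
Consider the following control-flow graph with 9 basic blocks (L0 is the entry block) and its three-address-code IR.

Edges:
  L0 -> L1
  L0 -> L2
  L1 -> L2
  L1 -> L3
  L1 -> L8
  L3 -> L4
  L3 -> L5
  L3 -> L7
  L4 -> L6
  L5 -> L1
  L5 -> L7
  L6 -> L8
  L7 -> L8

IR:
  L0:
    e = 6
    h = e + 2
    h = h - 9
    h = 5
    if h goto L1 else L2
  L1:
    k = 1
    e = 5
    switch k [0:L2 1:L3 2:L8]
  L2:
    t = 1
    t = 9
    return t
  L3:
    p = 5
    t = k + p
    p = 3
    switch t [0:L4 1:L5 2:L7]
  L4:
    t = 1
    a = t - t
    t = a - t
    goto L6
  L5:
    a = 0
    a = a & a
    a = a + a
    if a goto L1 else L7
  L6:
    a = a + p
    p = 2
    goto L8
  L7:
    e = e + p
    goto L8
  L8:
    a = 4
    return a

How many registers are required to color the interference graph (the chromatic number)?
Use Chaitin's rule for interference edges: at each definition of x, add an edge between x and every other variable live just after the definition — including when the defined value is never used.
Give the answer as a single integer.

Block summaries:
  L0: def={e,h} ue=∅
  L1: def={e,k} ue=∅
  L2: def={t} ue=∅
  L3: def={p,t} ue={k}
  L4: def={a,t} ue=∅
  L5: def={a} ue=∅
  L6: def={a,p} ue={a,p}
  L7: def={e} ue={e,p}
  L8: def={a} ue=∅

Live sets:
  L0 li=∅ lo=∅
  L1 li=∅ lo={e,k}
  L2 li=∅ lo=∅
  L3 li={e,k} lo={e,p}
  L4 li={p} lo={a,p}
  L5 li={e,p} lo={e,p}
  L6 li={a,p} lo=∅
  L7 li={e,p} lo=∅
  L8 li=∅ lo=∅

Interfere edges:
  a: {e,p,t}
  e: {a,k,p,t}
  h: ∅
  k: {e,p}
  p: {a,e,k,t}
  t: {a,e,p}

Chromatic number:
  {a,e,p,t} pairwise interfere (4-clique) ⇒ χ ≥ 4
  assign a→R2 e→R0 h→R0 k→R2 p→R1 t→R3 — no edge inside a register ⇒ χ ≤ 4
  χ = 4

Answer: 4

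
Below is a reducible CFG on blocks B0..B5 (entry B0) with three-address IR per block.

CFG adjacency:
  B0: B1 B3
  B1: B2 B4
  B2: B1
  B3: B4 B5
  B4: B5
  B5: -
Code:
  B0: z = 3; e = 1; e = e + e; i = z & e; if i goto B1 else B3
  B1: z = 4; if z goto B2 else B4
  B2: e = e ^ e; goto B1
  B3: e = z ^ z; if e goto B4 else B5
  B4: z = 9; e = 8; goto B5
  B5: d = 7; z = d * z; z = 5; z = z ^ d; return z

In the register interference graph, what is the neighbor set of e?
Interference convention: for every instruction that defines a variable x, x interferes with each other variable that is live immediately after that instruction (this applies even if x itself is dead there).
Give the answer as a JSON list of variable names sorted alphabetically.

Answer: ["i", "z"]

Derivation:
def/use:
  B0: def={e,i,z} ue=∅
  B1: def={z} ue=∅
  B2: def={e} ue={e}
  B3: def={e} ue={z}
  B4: def={e,z} ue=∅
  B5: def={d,z} ue={z}

Liveness:
  live B0: ∅→{e,z}
  live B1: {e}→{e}
  live B2: {e}→{e}
  live B3: {z}→{z}
  live B4: ∅→{z}
  live B5: {z}→∅

Conflict graph:
  d — {z}
  e — {i,z}
  i — {e,z}
  z — {d,e,i}

N(e) = ["i", "z"]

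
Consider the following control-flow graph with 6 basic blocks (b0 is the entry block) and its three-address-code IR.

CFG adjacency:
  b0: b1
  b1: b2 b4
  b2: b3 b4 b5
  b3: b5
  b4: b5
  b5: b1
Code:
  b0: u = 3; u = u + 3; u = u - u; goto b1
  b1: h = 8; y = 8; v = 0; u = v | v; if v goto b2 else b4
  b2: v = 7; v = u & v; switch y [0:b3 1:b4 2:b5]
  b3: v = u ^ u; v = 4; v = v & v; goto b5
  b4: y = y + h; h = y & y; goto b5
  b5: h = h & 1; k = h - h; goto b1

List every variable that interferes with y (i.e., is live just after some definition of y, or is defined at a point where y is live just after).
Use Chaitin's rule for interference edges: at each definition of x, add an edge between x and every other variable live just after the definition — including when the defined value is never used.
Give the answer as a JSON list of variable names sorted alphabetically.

def/use:
  b0 def {u} use ∅
  b1 def {h,u,v,y} use ∅
  b2 def {v} use {u,y}
  b3 def {v} use {u}
  b4 def {h,y} use {h,y}
  b5 def {h,k} use {h}

Live sets:
  b0: in=∅ out=∅
  b1: in=∅ out={h,u,y}
  b2: in={h,u,y} out={h,u,y}
  b3: in={h,u} out={h}
  b4: in={h,y} out={h}
  b5: in={h} out=∅

Interfere edges:
  h: {u,v,y}
  k: ∅
  u: {h,v,y}
  v: {h,u,y}
  y: {h,u,v}

N(y) = ["h", "u", "v"]

Answer: ["h", "u", "v"]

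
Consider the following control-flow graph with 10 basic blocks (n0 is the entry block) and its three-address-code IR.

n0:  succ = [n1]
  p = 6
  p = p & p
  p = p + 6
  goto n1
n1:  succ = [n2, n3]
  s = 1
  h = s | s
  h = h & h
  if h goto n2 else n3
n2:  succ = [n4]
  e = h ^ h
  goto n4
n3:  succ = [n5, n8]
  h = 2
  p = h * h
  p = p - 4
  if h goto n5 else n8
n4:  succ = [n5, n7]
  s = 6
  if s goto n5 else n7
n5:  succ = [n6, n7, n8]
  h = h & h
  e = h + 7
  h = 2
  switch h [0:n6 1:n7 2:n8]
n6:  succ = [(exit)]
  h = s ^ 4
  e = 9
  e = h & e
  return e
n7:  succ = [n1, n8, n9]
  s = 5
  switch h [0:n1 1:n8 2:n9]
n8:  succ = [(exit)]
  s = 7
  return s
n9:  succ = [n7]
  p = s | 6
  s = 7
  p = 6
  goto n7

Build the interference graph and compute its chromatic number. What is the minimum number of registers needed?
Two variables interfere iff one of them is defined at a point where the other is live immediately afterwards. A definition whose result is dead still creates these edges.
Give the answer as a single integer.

Answer: 3

Derivation:
Per-block:
  n0: {p} / ∅
  n1: {h,s} / ∅
  n2: {e} / {h}
  n3: {h,p} / ∅
  n4: {s} / ∅
  n5: {e,h} / {h}
  n6: {e,h} / {s}
  n7: {s} / {h}
  n8: {s} / ∅
  n9: {p,s} / {s}

Backward fixpoint:
  n0: in=∅ out=∅
  n1: in=∅ out={h,s}
  n2: in={h} out={h}
  n3: in={s} out={h,s}
  n4: in={h} out={h,s}
  n5: in={h,s} out={h,s}
  n6: in={s} out=∅
  n7: in={h} out={h,s}
  n8: in=∅ out=∅
  n9: in={h,s} out={h}

Interfere edges:
  e: {h,s}
  h: {e,p,s}
  p: {h,s}
  s: {e,h,p}

Colouring:
  lower bound: {e,h,s} mutually conflict ⇒ χ ≥ 3
  assign e→c2 h→c0 p→c2 s→c1 — no edge inside a register ⇒ χ ≤ 3
  χ = 3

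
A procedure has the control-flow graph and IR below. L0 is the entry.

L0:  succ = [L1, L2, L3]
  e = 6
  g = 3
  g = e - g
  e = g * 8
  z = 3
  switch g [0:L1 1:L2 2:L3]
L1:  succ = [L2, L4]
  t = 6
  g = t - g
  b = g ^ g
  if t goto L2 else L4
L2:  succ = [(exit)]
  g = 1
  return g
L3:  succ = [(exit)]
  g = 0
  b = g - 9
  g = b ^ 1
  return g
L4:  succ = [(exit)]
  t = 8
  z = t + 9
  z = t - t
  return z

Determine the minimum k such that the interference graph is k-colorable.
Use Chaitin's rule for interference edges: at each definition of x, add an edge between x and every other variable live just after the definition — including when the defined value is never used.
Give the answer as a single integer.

Per-block:
  L0: {e,g,z} / ∅
  L1: {b,g,t} / {g}
  L2: {g} / ∅
  L3: {b,g} / ∅
  L4: {t,z} / ∅

Liveness:
  L0 li=∅ lo={g}
  L1 li={g} lo=∅
  L2 li=∅ lo=∅
  L3 li=∅ lo=∅
  L4 li=∅ lo=∅

Interference:
  b: {t}
  e: {g}
  g: {e,t,z}
  t: {b,g,z}
  z: {g,t}

Colouring:
  {g,t,z} pairwise interfere (3-clique) ⇒ χ ≥ 3
  assign b→R0 e→R1 g→R0 t→R1 z→R2 — no edge inside a register ⇒ χ ≤ 3
  χ = 3

Answer: 3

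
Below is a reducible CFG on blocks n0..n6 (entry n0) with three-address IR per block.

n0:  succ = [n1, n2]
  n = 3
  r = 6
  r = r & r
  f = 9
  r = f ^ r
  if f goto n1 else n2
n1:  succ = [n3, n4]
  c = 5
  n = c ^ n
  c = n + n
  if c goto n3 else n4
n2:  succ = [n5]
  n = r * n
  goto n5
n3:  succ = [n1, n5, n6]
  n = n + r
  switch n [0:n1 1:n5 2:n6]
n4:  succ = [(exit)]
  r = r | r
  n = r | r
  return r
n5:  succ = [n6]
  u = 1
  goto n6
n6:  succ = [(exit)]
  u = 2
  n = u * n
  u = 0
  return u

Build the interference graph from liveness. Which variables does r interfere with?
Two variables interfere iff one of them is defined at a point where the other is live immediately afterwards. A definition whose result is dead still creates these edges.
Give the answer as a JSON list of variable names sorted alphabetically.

Answer: ["c", "f", "n"]

Analysis:
Block summaries:
  n0 def {f,n,r} use ∅
  n1 def {c,n} use {n}
  n2 def {n} use {n,r}
  n3 def {n} use {n,r}
  n4 def {n,r} use {r}
  n5 def {u} use ∅
  n6 def {n,u} use {n}

Live sets:
  live n0: ∅→{n,r}
  live n1: {n,r}→{n,r}
  live n2: {n,r}→{n}
  live n3: {n,r}→{n,r}
  live n4: {r}→∅
  live n5: {n}→{n}
  live n6: {n}→∅

Interfere edges:
  c: {n,r}
  f: {n,r}
  n: {c,f,r,u}
  r: {c,f,n}
  u: {n}

N(r) = ["c", "f", "n"]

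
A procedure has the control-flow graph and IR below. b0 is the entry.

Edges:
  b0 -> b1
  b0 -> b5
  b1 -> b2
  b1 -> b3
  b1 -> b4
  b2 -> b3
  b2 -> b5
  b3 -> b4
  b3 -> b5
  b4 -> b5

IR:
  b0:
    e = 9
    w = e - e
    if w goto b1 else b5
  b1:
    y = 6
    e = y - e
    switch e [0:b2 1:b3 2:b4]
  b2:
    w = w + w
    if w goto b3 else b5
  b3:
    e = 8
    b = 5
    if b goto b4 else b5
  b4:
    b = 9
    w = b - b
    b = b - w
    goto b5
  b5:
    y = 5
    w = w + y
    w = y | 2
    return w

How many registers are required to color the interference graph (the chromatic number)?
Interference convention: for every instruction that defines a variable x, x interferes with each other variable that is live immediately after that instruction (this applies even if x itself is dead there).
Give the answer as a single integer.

def/use:
  b0 def {e,w} use ∅
  b1 def {e,y} use {e}
  b2 def {w} use {w}
  b3 def {b,e} use ∅
  b4 def {b,w} use ∅
  b5 def {w,y} use {w}

Liveness:
  live b0: ∅→{e,w}
  live b1: {e,w}→{w}
  live b2: {w}→{w}
  live b3: {w}→{w}
  live b4: ∅→{w}
  live b5: {w}→∅

Conflict graph:
  b↔{w}
  e↔{w,y}
  w↔{b,e,y}
  y↔{e,w}

Chromatic number:
  clique {e,w,y} ⇒ need ≥ 3
  assign b→c1 e→c1 w→c0 y→c2 — no edge inside a register ⇒ χ ≤ 3
  χ = 3

Answer: 3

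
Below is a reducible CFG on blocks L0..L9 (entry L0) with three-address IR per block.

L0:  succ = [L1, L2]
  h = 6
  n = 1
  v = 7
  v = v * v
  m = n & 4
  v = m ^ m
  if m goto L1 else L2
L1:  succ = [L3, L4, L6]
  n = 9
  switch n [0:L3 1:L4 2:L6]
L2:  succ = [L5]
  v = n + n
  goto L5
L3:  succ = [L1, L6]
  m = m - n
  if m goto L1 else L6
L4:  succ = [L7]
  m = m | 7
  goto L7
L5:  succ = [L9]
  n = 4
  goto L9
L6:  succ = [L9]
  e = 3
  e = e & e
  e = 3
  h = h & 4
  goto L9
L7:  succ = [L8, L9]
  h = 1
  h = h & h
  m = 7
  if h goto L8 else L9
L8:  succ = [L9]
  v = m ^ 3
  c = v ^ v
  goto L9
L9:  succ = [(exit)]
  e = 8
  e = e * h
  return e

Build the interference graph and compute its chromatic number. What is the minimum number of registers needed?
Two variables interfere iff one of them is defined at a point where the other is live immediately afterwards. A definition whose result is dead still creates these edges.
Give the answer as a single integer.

Answer: 4

Analysis:
Per-block:
  L0 def {h,m,n,v} use ∅
  L1 def {n} use ∅
  L2 def {v} use {n}
  L3 def {m} use {m,n}
  L4 def {m} use {m}
  L5 def {n} use ∅
  L6 def {e,h} use {h}
  L7 def {h,m} use ∅
  L8 def {c,v} use {m}
  L9 def {e} use {h}

Liveness:
  L0 li=∅ lo={h,m,n}
  L1 li={h,m} lo={h,m,n}
  L2 li={h,n} lo={h}
  L3 li={h,m,n} lo={h,m}
  L4 li={m} lo=∅
  L5 li={h} lo={h}
  L6 li={h} lo={h}
  L7 li=∅ lo={h,m}
  L8 li={h,m} lo={h}
  L9 li={h} lo=∅

Interference:
  c↔{h}
  e↔{h}
  h↔{c,e,m,n,v}
  m↔{h,n,v}
  n↔{h,m,v}
  v↔{h,m,n}

Chromatic number:
  clique {h,m,n,v} ⇒ need ≥ 4
  assign c→R1 e→R1 h→R0 m→R1 n→R2 v→R3 — no edge inside a register ⇒ χ ≤ 4
  χ = 4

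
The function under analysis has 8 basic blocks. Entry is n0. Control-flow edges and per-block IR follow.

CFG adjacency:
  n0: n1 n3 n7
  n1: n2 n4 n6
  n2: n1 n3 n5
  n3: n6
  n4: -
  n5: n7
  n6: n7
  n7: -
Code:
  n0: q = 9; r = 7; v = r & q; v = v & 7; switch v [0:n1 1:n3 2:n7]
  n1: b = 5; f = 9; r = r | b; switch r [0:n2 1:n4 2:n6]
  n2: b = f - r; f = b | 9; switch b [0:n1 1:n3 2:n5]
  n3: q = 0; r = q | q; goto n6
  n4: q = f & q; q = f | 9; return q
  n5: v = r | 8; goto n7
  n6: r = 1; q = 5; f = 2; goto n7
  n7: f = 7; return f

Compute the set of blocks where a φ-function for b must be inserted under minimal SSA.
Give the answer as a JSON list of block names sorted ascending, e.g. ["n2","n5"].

idom tree: n1←n0 n2←n1 n3←n0 n4←n1 n5←n2 n6←n0 n7←n0
Join-block Dom:
  n1: preds {n0,n2}: {n0} ∩ {n0,n1,n2} = {n0}; idom=n0
  n3: preds {n0,n2}: {n0} ∩ {n0,n1,n2} = {n0}; idom=n0
  n6: preds {n1,n3}: {n0,n1} ∩ {n0,n3} = {n0}; idom=n0
  n7: preds {n0,n5,n6}: {n0} ∩ {n0,n1,n2,n5} ∩ {n0,n6} = {n0}; idom=n0

DF walk-up:
  join n1 pred n0: · stop@n0
  join n1 pred n2: n2→n1 stop@n0
  join n3 pred n0: · stop@n0
  join n3 pred n2: n2→n1 stop@n0
  join n6 pred n1: n1 stop@n0
  join n6 pred n3: n3 stop@n0
  join n7 pred n0: · stop@n0
  join n7 pred n5: n5→n2→n1 stop@n0
  join n7 pred n6: n6 stop@n0
  n0: DF=∅
  n1: DF={n1,n3,n6,n7}
  n2: DF={n1,n3,n7}
  n3: DF={n6}
  n4: DF=∅
  n5: DF={n7}
  n6: DF={n7}
  n7: DF=∅

φ for b: defs {n1,n2}
  DF⁺ = {n1,n3,n6,n7}

Answer: ["n1", "n3", "n6", "n7"]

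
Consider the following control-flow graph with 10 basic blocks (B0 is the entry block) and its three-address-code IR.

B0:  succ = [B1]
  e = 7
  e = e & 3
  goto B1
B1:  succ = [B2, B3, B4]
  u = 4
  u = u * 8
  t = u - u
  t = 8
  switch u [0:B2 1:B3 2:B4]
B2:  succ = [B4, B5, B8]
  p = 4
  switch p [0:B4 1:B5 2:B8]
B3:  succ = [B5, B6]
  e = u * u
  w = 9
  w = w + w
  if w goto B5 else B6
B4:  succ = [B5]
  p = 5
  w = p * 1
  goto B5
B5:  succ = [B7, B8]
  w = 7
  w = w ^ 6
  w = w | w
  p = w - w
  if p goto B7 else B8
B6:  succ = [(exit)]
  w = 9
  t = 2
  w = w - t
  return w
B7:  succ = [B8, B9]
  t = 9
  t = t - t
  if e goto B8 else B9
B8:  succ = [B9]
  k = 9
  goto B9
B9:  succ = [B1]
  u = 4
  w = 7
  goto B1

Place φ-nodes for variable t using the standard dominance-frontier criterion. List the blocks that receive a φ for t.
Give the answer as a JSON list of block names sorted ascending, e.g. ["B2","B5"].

Answer: ["B1", "B8", "B9"]

Analysis:
idom tree: B1←B0 B2←B1 B3←B1 B4←B1 B5←B1 B6←B3 B7←B5 B8←B1 B9←B1
Join-block Dom:
  B1: preds {B0,B9}: {B0} ∩ {B0,B1,B9} = {B0}; idom=B0
  B4: preds {B1,B2}: {B0,B1} ∩ {B0,B1,B2} = {B0,B1}; idom=B1
  B5: preds {B2,B3,B4}: {B0,B1,B2} ∩ {B0,B1,B3} ∩ {B0,B1,B4} = {B0,B1}; idom=B1
  B8: preds {B2,B5,B7}: {B0,B1,B2} ∩ {B0,B1,B5} ∩ {B0,B1,B5,B7} = {B0,B1}; idom=B1
  B9: preds {B7,B8}: {B0,B1,B5,B7} ∩ {B0,B1,B8} = {B0,B1}; idom=B1

DF walk-up:
  join B1 pred B0: · stop@B0
  join B1 pred B9: B9→B1 stop@B0
  join B4 pred B1: · stop@B1
  join B4 pred B2: B2 stop@B1
  join B5 pred B2: B2 stop@B1
  join B5 pred B3: B3 stop@B1
  join B5 pred B4: B4 stop@B1
  join B8 pred B2: B2 stop@B1
  join B8 pred B5: B5 stop@B1
  join B8 pred B7: B7→B5 stop@B1
  join B9 pred B7: B7→B5 stop@B1
  join B9 pred B8: B8 stop@B1
  B0 → ∅
  B1 → {B1}
  B2 → {B4,B5,B8}
  B3 → {B5}
  B4 → {B5}
  B5 → {B8,B9}
  B6 → ∅
  B7 → {B8,B9}
  B8 → {B9}
  B9 → {B1}

φ for t: defs {B1,B6,B7}
  DF⁺ = {B1,B8,B9}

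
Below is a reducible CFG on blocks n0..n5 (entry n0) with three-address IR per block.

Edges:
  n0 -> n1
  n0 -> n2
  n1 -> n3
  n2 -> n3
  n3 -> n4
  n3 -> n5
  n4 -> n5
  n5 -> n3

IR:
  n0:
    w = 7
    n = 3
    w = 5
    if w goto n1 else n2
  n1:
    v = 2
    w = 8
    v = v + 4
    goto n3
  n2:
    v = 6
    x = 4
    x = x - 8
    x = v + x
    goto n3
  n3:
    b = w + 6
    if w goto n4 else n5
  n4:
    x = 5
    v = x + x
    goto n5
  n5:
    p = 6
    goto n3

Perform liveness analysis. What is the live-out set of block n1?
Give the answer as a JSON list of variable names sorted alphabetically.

Answer: ["w"]

Derivation:
Block summaries:
  n0 def {n,w} use ∅
  n1 def {v,w} use ∅
  n2 def {v,x} use ∅
  n3 def {b} use {w}
  n4 def {v,x} use ∅
  n5 def {p} use ∅

Live sets:
  live n0: ∅→{w}
  live n1: ∅→{w}
  live n2: {w}→{w}
  live n3: {w}→{w}
  live n4: {w}→{w}
  live n5: {w}→{w}

live-out(n1) = ["w"]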